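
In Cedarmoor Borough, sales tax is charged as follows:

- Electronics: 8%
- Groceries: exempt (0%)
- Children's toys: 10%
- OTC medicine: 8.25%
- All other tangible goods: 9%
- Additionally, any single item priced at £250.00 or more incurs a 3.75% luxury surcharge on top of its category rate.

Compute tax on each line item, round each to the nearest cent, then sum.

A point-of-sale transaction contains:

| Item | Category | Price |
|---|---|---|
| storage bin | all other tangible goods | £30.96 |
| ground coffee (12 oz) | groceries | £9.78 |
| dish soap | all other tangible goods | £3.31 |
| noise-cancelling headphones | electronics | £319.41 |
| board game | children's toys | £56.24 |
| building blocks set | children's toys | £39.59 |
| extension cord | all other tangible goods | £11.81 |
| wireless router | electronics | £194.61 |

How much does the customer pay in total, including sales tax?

Storage bin £30.96: all other tangible goods → 9% → £2.79
Ground coffee (12 oz) £9.78: groceries → 0% → £0.00
Dish soap £3.31: all other tangible goods → 9% → £0.30
Noise-cancelling headphones £319.41: electronics → 8% + 3.75% surcharge = 11.75% → £37.53
Board game £56.24: children's toys → 10% → £5.62
Building blocks set £39.59: children's toys → 10% → £3.96
Extension cord £11.81: all other tangible goods → 9% → £1.06
Wireless router £194.61: electronics → 8% → £15.57
Subtotal = £665.71; tax = £66.83; total due = £732.54

£732.54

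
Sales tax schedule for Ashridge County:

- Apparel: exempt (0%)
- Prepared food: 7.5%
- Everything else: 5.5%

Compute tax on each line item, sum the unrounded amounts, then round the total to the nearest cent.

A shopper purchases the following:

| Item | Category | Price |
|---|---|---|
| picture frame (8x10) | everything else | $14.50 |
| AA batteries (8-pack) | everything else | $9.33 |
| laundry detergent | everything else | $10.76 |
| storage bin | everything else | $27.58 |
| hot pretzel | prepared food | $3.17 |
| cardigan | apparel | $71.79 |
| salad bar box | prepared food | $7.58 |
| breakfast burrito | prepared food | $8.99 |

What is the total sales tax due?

$4.90

Picture frame (8x10) $14.50: everything else → 5.5% → $0.7975
AA batteries (8-pack) $9.33: everything else → 5.5% → $0.51315
Laundry detergent $10.76: everything else → 5.5% → $0.5918
Storage bin $27.58: everything else → 5.5% → $1.5169
Hot pretzel $3.17: prepared food → 7.5% → $0.23775
Cardigan $71.79: apparel → 0% → $0.00
Salad bar box $7.58: prepared food → 7.5% → $0.5685
Breakfast burrito $8.99: prepared food → 7.5% → $0.67425
Unrounded tax sum = $4.89985 → $4.90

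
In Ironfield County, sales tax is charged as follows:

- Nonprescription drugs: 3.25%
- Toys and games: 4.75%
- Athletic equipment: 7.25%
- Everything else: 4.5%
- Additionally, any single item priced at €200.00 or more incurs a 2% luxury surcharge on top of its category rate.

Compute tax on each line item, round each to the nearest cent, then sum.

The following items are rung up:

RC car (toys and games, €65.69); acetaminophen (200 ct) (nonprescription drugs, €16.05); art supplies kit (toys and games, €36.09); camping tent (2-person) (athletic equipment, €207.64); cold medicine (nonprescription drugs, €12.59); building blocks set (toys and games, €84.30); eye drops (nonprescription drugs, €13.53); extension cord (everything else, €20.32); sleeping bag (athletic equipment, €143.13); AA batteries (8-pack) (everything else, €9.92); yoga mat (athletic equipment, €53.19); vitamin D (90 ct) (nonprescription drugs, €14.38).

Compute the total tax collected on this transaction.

€45.48

RC car €65.69: toys and games → 4.75% → €3.12
Acetaminophen (200 ct) €16.05: nonprescription drugs → 3.25% → €0.52
Art supplies kit €36.09: toys and games → 4.75% → €1.71
Camping tent (2-person) €207.64: athletic equipment → 7.25% + 2% surcharge = 9.25% → €19.21
Cold medicine €12.59: nonprescription drugs → 3.25% → €0.41
Building blocks set €84.30: toys and games → 4.75% → €4.00
Eye drops €13.53: nonprescription drugs → 3.25% → €0.44
Extension cord €20.32: everything else → 4.5% → €0.91
Sleeping bag €143.13: athletic equipment → 7.25% → €10.38
AA batteries (8-pack) €9.92: everything else → 4.5% → €0.45
Yoga mat €53.19: athletic equipment → 7.25% → €3.86
Vitamin D (90 ct) €14.38: nonprescription drugs → 3.25% → €0.47
Total tax = €3.12 + €0.52 + €1.71 + €19.21 + €0.41 + €4.00 + €0.44 + €0.91 + €10.38 + €0.45 + €3.86 + €0.47 = €45.48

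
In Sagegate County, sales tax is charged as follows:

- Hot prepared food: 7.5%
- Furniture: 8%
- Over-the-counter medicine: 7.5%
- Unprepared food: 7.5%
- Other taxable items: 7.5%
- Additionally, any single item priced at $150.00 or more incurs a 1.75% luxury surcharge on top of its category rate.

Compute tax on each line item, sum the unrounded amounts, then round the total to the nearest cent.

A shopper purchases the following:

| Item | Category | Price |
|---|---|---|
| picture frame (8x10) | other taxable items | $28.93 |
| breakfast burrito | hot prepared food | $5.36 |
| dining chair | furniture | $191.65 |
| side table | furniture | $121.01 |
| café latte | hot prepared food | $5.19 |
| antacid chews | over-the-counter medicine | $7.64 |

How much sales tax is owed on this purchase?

Picture frame (8x10) $28.93: other taxable items → 7.5% → $2.16975
Breakfast burrito $5.36: hot prepared food → 7.5% → $0.402
Dining chair $191.65: furniture → 8% + 1.75% surcharge = 9.75% → $18.685875
Side table $121.01: furniture → 8% → $9.6808
Café latte $5.19: hot prepared food → 7.5% → $0.38925
Antacid chews $7.64: over-the-counter medicine → 7.5% → $0.573
Unrounded tax sum = $31.900675 → $31.90

$31.90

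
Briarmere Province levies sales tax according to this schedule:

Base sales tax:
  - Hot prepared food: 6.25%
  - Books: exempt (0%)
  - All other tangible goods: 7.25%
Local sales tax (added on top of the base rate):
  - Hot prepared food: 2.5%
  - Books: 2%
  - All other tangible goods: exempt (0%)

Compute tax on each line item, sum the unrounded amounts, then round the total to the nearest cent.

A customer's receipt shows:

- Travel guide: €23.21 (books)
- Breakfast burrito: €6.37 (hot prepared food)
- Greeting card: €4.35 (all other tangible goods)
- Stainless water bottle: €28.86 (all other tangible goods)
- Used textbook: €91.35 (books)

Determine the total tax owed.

€5.26

Travel guide €23.21: books → 0% + 2% local = 2% → €0.4642
Breakfast burrito €6.37: hot prepared food → 6.25% + 2.5% local = 8.75% → €0.557375
Greeting card €4.35: all other tangible goods → 7.25% + 0% local = 7.25% → €0.315375
Stainless water bottle €28.86: all other tangible goods → 7.25% + 0% local = 7.25% → €2.09235
Used textbook €91.35: books → 0% + 2% local = 2% → €1.827
Unrounded tax sum = €5.2563 → €5.26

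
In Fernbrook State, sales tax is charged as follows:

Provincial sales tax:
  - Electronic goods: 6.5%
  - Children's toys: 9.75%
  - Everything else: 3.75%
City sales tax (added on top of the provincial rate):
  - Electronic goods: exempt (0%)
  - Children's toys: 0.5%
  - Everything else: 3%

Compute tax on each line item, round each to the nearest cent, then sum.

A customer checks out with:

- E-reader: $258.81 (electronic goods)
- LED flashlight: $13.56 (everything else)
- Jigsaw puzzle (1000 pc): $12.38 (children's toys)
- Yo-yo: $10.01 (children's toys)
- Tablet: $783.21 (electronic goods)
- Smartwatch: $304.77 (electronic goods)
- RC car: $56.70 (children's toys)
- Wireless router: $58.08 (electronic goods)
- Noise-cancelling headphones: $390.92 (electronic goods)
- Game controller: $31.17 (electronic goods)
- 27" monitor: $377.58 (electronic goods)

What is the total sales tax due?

E-reader $258.81: electronic goods → 6.5% + 0% city = 6.5% → $16.82
LED flashlight $13.56: everything else → 3.75% + 3% city = 6.75% → $0.92
Jigsaw puzzle (1000 pc) $12.38: children's toys → 9.75% + 0.5% city = 10.25% → $1.27
Yo-yo $10.01: children's toys → 9.75% + 0.5% city = 10.25% → $1.03
Tablet $783.21: electronic goods → 6.5% + 0% city = 6.5% → $50.91
Smartwatch $304.77: electronic goods → 6.5% + 0% city = 6.5% → $19.81
RC car $56.70: children's toys → 9.75% + 0.5% city = 10.25% → $5.81
Wireless router $58.08: electronic goods → 6.5% + 0% city = 6.5% → $3.78
Noise-cancelling headphones $390.92: electronic goods → 6.5% + 0% city = 6.5% → $25.41
Game controller $31.17: electronic goods → 6.5% + 0% city = 6.5% → $2.03
27" monitor $377.58: electronic goods → 6.5% + 0% city = 6.5% → $24.54
Total tax = $16.82 + $0.92 + $1.27 + $1.03 + $50.91 + $19.81 + $5.81 + $3.78 + $25.41 + $2.03 + $24.54 = $152.33

$152.33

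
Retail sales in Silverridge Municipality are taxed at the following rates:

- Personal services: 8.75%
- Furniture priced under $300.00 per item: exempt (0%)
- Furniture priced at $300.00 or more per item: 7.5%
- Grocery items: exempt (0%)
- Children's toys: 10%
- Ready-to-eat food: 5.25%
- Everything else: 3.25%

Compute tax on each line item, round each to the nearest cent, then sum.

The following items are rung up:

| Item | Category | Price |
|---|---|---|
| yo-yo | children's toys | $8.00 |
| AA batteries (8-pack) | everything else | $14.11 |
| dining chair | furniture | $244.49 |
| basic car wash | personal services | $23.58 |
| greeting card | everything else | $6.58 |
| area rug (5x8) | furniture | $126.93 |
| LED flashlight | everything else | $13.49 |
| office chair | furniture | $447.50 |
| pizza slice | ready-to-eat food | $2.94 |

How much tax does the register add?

Yo-yo $8.00: children's toys → 10% → $0.80
AA batteries (8-pack) $14.11: everything else → 3.25% → $0.46
Dining chair $244.49: furniture, under $300.00 → 0% → $0.00
Basic car wash $23.58: personal services → 8.75% → $2.06
Greeting card $6.58: everything else → 3.25% → $0.21
Area rug (5x8) $126.93: furniture, under $300.00 → 0% → $0.00
LED flashlight $13.49: everything else → 3.25% → $0.44
Office chair $447.50: furniture, $300.00 or more → 7.5% → $33.56
Pizza slice $2.94: ready-to-eat food → 5.25% → $0.15
Total tax = $0.80 + $0.46 + $2.06 + $0.21 + $0.44 + $33.56 + $0.15 = $37.68

$37.68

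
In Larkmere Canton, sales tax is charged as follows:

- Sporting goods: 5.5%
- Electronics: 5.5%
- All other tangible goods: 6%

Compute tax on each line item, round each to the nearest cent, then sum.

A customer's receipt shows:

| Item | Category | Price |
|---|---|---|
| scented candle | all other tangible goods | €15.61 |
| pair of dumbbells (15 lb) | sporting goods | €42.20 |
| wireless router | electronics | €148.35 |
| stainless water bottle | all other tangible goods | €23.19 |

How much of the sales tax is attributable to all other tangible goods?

Scented candle €15.61: all other tangible goods → 6% → €0.94
Stainless water bottle €23.19: all other tangible goods → 6% → €1.39
Tax on all other tangible goods = €0.94 + €1.39 = €2.33

€2.33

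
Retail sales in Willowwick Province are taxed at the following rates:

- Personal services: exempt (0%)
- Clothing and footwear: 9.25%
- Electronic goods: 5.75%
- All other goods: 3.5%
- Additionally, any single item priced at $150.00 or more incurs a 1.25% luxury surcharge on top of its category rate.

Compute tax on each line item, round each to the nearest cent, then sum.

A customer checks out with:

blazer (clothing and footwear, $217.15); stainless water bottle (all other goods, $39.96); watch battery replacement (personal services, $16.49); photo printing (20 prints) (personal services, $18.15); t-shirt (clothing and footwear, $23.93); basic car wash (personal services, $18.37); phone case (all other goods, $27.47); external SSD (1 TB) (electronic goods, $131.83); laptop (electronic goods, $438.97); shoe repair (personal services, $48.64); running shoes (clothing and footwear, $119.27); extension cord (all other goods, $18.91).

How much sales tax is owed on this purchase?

$77.37

Blazer $217.15: clothing and footwear → 9.25% + 1.25% surcharge = 10.5% → $22.80
Stainless water bottle $39.96: all other goods → 3.5% → $1.40
Watch battery replacement $16.49: personal services → 0% → $0.00
Photo printing (20 prints) $18.15: personal services → 0% → $0.00
T-shirt $23.93: clothing and footwear → 9.25% → $2.21
Basic car wash $18.37: personal services → 0% → $0.00
Phone case $27.47: all other goods → 3.5% → $0.96
External SSD (1 TB) $131.83: electronic goods → 5.75% → $7.58
Laptop $438.97: electronic goods → 5.75% + 1.25% surcharge = 7% → $30.73
Shoe repair $48.64: personal services → 0% → $0.00
Running shoes $119.27: clothing and footwear → 9.25% → $11.03
Extension cord $18.91: all other goods → 3.5% → $0.66
Total tax = $22.80 + $1.40 + $2.21 + $0.96 + $7.58 + $30.73 + $11.03 + $0.66 = $77.37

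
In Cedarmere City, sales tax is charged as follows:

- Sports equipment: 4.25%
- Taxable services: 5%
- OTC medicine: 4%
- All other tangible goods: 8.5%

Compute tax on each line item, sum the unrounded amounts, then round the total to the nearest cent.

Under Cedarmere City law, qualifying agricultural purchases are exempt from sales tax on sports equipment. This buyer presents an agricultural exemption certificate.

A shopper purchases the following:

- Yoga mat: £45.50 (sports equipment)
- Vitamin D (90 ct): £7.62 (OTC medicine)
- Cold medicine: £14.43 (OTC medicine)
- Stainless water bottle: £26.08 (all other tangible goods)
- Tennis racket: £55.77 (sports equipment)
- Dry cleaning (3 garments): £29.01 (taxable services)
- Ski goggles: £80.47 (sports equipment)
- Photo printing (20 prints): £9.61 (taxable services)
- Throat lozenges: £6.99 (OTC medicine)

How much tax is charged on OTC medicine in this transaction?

Vitamin D (90 ct) £7.62: OTC medicine → 4% → £0.3048
Cold medicine £14.43: OTC medicine → 4% → £0.5772
Throat lozenges £6.99: OTC medicine → 4% → £0.2796
Tax on OTC medicine: unrounded sum = £1.1616 → £1.16

£1.16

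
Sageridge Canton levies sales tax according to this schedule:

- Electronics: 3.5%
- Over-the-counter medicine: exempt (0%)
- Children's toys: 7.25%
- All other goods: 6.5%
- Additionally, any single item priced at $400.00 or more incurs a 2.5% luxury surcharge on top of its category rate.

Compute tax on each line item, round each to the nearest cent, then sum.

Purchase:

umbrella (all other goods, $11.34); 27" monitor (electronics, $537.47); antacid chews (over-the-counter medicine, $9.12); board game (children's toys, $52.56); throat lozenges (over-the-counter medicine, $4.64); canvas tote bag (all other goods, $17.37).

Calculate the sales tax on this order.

Umbrella $11.34: all other goods → 6.5% → $0.74
27" monitor $537.47: electronics → 3.5% + 2.5% surcharge = 6% → $32.25
Antacid chews $9.12: over-the-counter medicine → 0% → $0.00
Board game $52.56: children's toys → 7.25% → $3.81
Throat lozenges $4.64: over-the-counter medicine → 0% → $0.00
Canvas tote bag $17.37: all other goods → 6.5% → $1.13
Total tax = $0.74 + $32.25 + $3.81 + $1.13 = $37.93

$37.93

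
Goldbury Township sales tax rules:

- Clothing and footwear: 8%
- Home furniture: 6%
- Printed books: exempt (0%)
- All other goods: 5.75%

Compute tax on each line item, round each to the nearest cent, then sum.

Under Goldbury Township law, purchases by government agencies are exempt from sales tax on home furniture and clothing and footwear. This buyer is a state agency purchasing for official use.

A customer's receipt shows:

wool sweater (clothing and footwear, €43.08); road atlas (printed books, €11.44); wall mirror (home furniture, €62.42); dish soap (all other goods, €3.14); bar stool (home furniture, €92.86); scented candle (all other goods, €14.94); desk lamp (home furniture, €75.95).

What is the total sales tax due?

Wool sweater €43.08: clothing and footwear, buyer-exempt → 0% → €0.00
Road atlas €11.44: printed books → 0% → €0.00
Wall mirror €62.42: home furniture, buyer-exempt → 0% → €0.00
Dish soap €3.14: all other goods → 5.75% → €0.18
Bar stool €92.86: home furniture, buyer-exempt → 0% → €0.00
Scented candle €14.94: all other goods → 5.75% → €0.86
Desk lamp €75.95: home furniture, buyer-exempt → 0% → €0.00
Total tax = €0.18 + €0.86 = €1.04

€1.04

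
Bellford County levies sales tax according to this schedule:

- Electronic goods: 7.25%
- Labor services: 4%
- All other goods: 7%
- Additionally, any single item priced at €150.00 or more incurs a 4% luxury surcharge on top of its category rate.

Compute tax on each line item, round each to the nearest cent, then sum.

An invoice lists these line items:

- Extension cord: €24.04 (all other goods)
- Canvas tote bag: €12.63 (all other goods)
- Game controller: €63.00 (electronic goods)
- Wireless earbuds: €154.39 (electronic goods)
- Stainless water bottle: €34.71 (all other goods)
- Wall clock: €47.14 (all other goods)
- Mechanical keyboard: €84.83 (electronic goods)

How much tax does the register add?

Extension cord €24.04: all other goods → 7% → €1.68
Canvas tote bag €12.63: all other goods → 7% → €0.88
Game controller €63.00: electronic goods → 7.25% → €4.57
Wireless earbuds €154.39: electronic goods → 7.25% + 4% surcharge = 11.25% → €17.37
Stainless water bottle €34.71: all other goods → 7% → €2.43
Wall clock €47.14: all other goods → 7% → €3.30
Mechanical keyboard €84.83: electronic goods → 7.25% → €6.15
Total tax = €1.68 + €0.88 + €4.57 + €17.37 + €2.43 + €3.30 + €6.15 = €36.38

€36.38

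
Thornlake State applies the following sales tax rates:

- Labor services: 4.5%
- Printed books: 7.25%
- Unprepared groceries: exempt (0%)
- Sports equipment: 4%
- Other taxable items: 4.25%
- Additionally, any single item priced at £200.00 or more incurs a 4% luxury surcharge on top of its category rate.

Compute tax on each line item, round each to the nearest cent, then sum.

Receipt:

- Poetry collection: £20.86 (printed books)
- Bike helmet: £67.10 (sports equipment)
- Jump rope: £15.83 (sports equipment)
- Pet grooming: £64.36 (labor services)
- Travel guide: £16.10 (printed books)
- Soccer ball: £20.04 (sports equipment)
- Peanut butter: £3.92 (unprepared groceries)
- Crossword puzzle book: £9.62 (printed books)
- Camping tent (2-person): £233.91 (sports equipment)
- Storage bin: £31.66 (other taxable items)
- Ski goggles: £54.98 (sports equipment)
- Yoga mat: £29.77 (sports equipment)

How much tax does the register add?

£33.84

Poetry collection £20.86: printed books → 7.25% → £1.51
Bike helmet £67.10: sports equipment → 4% → £2.68
Jump rope £15.83: sports equipment → 4% → £0.63
Pet grooming £64.36: labor services → 4.5% → £2.90
Travel guide £16.10: printed books → 7.25% → £1.17
Soccer ball £20.04: sports equipment → 4% → £0.80
Peanut butter £3.92: unprepared groceries → 0% → £0.00
Crossword puzzle book £9.62: printed books → 7.25% → £0.70
Camping tent (2-person) £233.91: sports equipment → 4% + 4% surcharge = 8% → £18.71
Storage bin £31.66: other taxable items → 4.25% → £1.35
Ski goggles £54.98: sports equipment → 4% → £2.20
Yoga mat £29.77: sports equipment → 4% → £1.19
Total tax = £1.51 + £2.68 + £0.63 + £2.90 + £1.17 + £0.80 + £0.70 + £18.71 + £1.35 + £2.20 + £1.19 = £33.84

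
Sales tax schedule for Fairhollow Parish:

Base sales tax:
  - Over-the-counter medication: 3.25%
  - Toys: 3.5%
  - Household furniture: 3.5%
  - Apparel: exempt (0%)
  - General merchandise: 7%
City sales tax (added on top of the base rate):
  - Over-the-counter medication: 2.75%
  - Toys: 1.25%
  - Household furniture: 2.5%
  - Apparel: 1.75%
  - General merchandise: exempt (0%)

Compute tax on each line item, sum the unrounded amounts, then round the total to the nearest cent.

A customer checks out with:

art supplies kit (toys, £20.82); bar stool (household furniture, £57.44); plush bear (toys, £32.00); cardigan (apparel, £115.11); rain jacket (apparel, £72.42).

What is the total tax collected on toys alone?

Art supplies kit £20.82: toys → 3.5% + 1.25% city = 4.75% → £0.98895
Plush bear £32.00: toys → 3.5% + 1.25% city = 4.75% → £1.52
Tax on toys: unrounded sum = £2.50895 → £2.51

£2.51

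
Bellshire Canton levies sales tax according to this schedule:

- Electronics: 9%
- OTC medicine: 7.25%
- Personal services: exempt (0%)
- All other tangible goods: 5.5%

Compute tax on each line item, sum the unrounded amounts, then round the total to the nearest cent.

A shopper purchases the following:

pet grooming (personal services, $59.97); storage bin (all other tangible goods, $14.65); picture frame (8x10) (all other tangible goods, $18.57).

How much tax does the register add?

Pet grooming $59.97: personal services → 0% → $0.00
Storage bin $14.65: all other tangible goods → 5.5% → $0.80575
Picture frame (8x10) $18.57: all other tangible goods → 5.5% → $1.02135
Unrounded tax sum = $1.8271 → $1.83

$1.83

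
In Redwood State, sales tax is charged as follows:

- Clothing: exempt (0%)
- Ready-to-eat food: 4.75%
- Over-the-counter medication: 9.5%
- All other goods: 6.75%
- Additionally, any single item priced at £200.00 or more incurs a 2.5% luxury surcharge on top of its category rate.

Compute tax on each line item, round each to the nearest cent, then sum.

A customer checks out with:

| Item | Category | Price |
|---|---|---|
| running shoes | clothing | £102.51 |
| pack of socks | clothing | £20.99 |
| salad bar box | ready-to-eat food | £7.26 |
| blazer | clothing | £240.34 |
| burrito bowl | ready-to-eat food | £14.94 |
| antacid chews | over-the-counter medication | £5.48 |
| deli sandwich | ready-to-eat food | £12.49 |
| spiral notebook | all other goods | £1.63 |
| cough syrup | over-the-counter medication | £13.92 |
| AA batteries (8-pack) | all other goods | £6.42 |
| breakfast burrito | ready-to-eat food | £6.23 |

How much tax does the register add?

£10.33

Running shoes £102.51: clothing → 0% → £0.00
Pack of socks £20.99: clothing → 0% → £0.00
Salad bar box £7.26: ready-to-eat food → 4.75% → £0.34
Blazer £240.34: clothing → 0% + 2.5% surcharge = 2.5% → £6.01
Burrito bowl £14.94: ready-to-eat food → 4.75% → £0.71
Antacid chews £5.48: over-the-counter medication → 9.5% → £0.52
Deli sandwich £12.49: ready-to-eat food → 4.75% → £0.59
Spiral notebook £1.63: all other goods → 6.75% → £0.11
Cough syrup £13.92: over-the-counter medication → 9.5% → £1.32
AA batteries (8-pack) £6.42: all other goods → 6.75% → £0.43
Breakfast burrito £6.23: ready-to-eat food → 4.75% → £0.30
Total tax = £0.34 + £6.01 + £0.71 + £0.52 + £0.59 + £0.11 + £1.32 + £0.43 + £0.30 = £10.33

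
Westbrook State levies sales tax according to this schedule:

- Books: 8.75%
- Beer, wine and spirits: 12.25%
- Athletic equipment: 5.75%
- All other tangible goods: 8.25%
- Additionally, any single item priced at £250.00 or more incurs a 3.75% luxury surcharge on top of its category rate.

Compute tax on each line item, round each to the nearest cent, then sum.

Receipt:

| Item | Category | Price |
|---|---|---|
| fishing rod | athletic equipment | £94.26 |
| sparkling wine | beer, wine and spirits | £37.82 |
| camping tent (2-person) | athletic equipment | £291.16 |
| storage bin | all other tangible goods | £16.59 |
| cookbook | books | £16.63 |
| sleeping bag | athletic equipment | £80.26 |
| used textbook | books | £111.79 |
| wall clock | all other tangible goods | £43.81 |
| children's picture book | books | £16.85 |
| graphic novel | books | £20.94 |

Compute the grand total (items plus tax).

Fishing rod £94.26: athletic equipment → 5.75% → £5.42
Sparkling wine £37.82: beer, wine and spirits → 12.25% → £4.63
Camping tent (2-person) £291.16: athletic equipment → 5.75% + 3.75% surcharge = 9.5% → £27.66
Storage bin £16.59: all other tangible goods → 8.25% → £1.37
Cookbook £16.63: books → 8.75% → £1.46
Sleeping bag £80.26: athletic equipment → 5.75% → £4.61
Used textbook £111.79: books → 8.75% → £9.78
Wall clock £43.81: all other tangible goods → 8.25% → £3.61
Children's picture book £16.85: books → 8.75% → £1.47
Graphic novel £20.94: books → 8.75% → £1.83
Subtotal = £730.11; tax = £61.84; total due = £791.95

£791.95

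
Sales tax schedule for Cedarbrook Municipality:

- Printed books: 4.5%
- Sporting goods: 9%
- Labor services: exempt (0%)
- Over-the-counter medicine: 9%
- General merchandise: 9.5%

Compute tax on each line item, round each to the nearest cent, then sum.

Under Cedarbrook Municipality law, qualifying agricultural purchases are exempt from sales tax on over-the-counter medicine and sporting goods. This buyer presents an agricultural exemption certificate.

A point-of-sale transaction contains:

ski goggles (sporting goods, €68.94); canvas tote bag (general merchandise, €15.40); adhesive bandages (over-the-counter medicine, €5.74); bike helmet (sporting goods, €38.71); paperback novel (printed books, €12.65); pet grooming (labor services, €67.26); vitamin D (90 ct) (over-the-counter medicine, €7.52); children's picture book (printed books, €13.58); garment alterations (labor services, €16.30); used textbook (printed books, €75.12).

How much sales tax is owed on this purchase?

Ski goggles €68.94: sporting goods, buyer-exempt → 0% → €0.00
Canvas tote bag €15.40: general merchandise → 9.5% → €1.46
Adhesive bandages €5.74: over-the-counter medicine, buyer-exempt → 0% → €0.00
Bike helmet €38.71: sporting goods, buyer-exempt → 0% → €0.00
Paperback novel €12.65: printed books → 4.5% → €0.57
Pet grooming €67.26: labor services → 0% → €0.00
Vitamin D (90 ct) €7.52: over-the-counter medicine, buyer-exempt → 0% → €0.00
Children's picture book €13.58: printed books → 4.5% → €0.61
Garment alterations €16.30: labor services → 0% → €0.00
Used textbook €75.12: printed books → 4.5% → €3.38
Total tax = €1.46 + €0.57 + €0.61 + €3.38 = €6.02

€6.02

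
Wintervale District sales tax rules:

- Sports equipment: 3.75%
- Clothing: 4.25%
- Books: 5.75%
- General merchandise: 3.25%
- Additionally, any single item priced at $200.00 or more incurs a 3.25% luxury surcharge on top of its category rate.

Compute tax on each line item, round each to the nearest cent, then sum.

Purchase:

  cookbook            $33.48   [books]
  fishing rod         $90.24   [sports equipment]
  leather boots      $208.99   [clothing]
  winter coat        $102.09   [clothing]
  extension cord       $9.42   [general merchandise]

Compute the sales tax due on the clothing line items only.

Leather boots $208.99: clothing → 4.25% + 3.25% surcharge = 7.5% → $15.67
Winter coat $102.09: clothing → 4.25% → $4.34
Tax on clothing = $15.67 + $4.34 = $20.01

$20.01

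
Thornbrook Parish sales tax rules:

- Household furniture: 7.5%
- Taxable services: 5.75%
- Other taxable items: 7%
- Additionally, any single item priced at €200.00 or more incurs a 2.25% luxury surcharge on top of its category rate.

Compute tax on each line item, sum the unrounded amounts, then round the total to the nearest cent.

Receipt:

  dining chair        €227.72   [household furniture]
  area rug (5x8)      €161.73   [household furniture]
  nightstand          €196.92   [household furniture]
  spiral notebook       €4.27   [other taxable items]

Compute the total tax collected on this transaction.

€49.40

Dining chair €227.72: household furniture → 7.5% + 2.25% surcharge = 9.75% → €22.2027
Area rug (5x8) €161.73: household furniture → 7.5% → €12.12975
Nightstand €196.92: household furniture → 7.5% → €14.769
Spiral notebook €4.27: other taxable items → 7% → €0.2989
Unrounded tax sum = €49.40035 → €49.40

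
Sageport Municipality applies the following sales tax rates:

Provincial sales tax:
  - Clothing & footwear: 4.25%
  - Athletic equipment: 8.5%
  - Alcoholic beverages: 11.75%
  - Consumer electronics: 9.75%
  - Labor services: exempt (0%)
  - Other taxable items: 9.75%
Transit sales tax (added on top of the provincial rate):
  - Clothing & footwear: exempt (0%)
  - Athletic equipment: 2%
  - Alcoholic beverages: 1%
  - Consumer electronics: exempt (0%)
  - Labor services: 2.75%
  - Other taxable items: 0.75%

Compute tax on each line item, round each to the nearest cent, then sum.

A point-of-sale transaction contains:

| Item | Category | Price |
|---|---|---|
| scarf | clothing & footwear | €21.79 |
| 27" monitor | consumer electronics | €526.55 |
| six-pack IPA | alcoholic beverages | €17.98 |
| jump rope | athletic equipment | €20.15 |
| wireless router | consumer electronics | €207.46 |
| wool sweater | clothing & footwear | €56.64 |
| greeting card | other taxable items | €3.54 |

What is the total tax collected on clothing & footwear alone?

€3.34

Scarf €21.79: clothing & footwear → 4.25% + 0% transit = 4.25% → €0.93
Wool sweater €56.64: clothing & footwear → 4.25% + 0% transit = 4.25% → €2.41
Tax on clothing & footwear = €0.93 + €2.41 = €3.34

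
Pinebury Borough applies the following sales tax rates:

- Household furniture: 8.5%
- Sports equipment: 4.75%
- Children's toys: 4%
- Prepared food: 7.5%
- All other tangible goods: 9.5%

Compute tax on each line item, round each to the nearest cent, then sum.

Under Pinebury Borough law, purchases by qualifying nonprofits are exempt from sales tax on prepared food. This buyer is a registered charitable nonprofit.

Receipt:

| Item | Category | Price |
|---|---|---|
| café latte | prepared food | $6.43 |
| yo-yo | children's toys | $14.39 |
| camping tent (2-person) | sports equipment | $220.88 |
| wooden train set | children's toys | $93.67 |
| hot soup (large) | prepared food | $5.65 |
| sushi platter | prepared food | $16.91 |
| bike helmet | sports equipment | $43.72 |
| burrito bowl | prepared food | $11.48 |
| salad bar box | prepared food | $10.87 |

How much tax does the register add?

Café latte $6.43: prepared food, buyer-exempt → 0% → $0.00
Yo-yo $14.39: children's toys → 4% → $0.58
Camping tent (2-person) $220.88: sports equipment → 4.75% → $10.49
Wooden train set $93.67: children's toys → 4% → $3.75
Hot soup (large) $5.65: prepared food, buyer-exempt → 0% → $0.00
Sushi platter $16.91: prepared food, buyer-exempt → 0% → $0.00
Bike helmet $43.72: sports equipment → 4.75% → $2.08
Burrito bowl $11.48: prepared food, buyer-exempt → 0% → $0.00
Salad bar box $10.87: prepared food, buyer-exempt → 0% → $0.00
Total tax = $0.58 + $10.49 + $3.75 + $2.08 = $16.90

$16.90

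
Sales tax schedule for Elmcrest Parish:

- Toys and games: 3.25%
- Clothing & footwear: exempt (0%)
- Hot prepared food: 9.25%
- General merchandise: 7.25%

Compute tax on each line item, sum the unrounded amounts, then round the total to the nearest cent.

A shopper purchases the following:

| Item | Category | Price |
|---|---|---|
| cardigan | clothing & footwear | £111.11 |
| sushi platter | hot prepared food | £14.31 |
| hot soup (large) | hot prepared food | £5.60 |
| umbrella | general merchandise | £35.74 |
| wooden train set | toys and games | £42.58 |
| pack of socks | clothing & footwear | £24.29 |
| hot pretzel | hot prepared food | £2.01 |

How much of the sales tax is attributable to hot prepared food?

Sushi platter £14.31: hot prepared food → 9.25% → £1.323675
Hot soup (large) £5.60: hot prepared food → 9.25% → £0.518
Hot pretzel £2.01: hot prepared food → 9.25% → £0.185925
Tax on hot prepared food: unrounded sum = £2.0276 → £2.03

£2.03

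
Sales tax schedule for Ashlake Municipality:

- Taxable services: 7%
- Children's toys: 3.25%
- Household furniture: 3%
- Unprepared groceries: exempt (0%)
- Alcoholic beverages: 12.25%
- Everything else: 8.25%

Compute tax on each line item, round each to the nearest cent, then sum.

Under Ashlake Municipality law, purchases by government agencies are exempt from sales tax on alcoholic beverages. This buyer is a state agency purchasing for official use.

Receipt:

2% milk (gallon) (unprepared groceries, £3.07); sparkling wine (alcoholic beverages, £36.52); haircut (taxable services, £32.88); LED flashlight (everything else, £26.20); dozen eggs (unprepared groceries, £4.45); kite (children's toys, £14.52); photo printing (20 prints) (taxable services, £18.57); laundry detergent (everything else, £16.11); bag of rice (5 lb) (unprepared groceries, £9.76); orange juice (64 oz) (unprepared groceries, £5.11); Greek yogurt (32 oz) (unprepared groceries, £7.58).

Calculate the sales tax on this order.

2% milk (gallon) £3.07: unprepared groceries → 0% → £0.00
Sparkling wine £36.52: alcoholic beverages, buyer-exempt → 0% → £0.00
Haircut £32.88: taxable services → 7% → £2.30
LED flashlight £26.20: everything else → 8.25% → £2.16
Dozen eggs £4.45: unprepared groceries → 0% → £0.00
Kite £14.52: children's toys → 3.25% → £0.47
Photo printing (20 prints) £18.57: taxable services → 7% → £1.30
Laundry detergent £16.11: everything else → 8.25% → £1.33
Bag of rice (5 lb) £9.76: unprepared groceries → 0% → £0.00
Orange juice (64 oz) £5.11: unprepared groceries → 0% → £0.00
Greek yogurt (32 oz) £7.58: unprepared groceries → 0% → £0.00
Total tax = £2.30 + £2.16 + £0.47 + £1.30 + £1.33 = £7.56

£7.56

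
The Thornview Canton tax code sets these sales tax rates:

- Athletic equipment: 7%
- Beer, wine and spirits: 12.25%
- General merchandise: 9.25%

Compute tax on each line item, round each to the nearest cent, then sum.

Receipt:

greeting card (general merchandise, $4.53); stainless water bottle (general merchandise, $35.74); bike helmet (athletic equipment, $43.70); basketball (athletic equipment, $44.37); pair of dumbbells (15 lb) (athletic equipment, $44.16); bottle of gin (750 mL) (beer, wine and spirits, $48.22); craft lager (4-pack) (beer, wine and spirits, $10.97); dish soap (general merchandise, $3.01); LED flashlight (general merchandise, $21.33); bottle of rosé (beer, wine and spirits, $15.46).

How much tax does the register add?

$24.38

Greeting card $4.53: general merchandise → 9.25% → $0.42
Stainless water bottle $35.74: general merchandise → 9.25% → $3.31
Bike helmet $43.70: athletic equipment → 7% → $3.06
Basketball $44.37: athletic equipment → 7% → $3.11
Pair of dumbbells (15 lb) $44.16: athletic equipment → 7% → $3.09
Bottle of gin (750 mL) $48.22: beer, wine and spirits → 12.25% → $5.91
Craft lager (4-pack) $10.97: beer, wine and spirits → 12.25% → $1.34
Dish soap $3.01: general merchandise → 9.25% → $0.28
LED flashlight $21.33: general merchandise → 9.25% → $1.97
Bottle of rosé $15.46: beer, wine and spirits → 12.25% → $1.89
Total tax = $0.42 + $3.31 + $3.06 + $3.11 + $3.09 + $5.91 + $1.34 + $0.28 + $1.97 + $1.89 = $24.38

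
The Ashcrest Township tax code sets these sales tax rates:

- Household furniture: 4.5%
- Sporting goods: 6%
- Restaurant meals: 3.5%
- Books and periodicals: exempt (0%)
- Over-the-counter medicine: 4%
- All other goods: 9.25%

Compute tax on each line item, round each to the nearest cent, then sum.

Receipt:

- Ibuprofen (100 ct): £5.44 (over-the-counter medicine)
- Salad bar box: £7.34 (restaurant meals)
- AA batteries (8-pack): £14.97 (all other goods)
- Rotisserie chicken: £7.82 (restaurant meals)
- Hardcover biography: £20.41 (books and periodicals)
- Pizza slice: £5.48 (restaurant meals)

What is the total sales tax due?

Ibuprofen (100 ct) £5.44: over-the-counter medicine → 4% → £0.22
Salad bar box £7.34: restaurant meals → 3.5% → £0.26
AA batteries (8-pack) £14.97: all other goods → 9.25% → £1.38
Rotisserie chicken £7.82: restaurant meals → 3.5% → £0.27
Hardcover biography £20.41: books and periodicals → 0% → £0.00
Pizza slice £5.48: restaurant meals → 3.5% → £0.19
Total tax = £0.22 + £0.26 + £1.38 + £0.27 + £0.19 = £2.32

£2.32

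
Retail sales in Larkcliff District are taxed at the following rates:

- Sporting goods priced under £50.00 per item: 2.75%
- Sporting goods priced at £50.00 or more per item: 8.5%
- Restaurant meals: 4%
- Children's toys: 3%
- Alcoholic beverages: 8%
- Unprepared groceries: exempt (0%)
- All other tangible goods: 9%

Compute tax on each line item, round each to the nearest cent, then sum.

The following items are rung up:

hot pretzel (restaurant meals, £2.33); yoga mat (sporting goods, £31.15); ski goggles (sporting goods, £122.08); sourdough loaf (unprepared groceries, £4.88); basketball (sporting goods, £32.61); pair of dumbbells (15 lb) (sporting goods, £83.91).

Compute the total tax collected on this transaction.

£19.36

Hot pretzel £2.33: restaurant meals → 4% → £0.09
Yoga mat £31.15: sporting goods, under £50.00 → 2.75% → £0.86
Ski goggles £122.08: sporting goods, £50.00 or more → 8.5% → £10.38
Sourdough loaf £4.88: unprepared groceries → 0% → £0.00
Basketball £32.61: sporting goods, under £50.00 → 2.75% → £0.90
Pair of dumbbells (15 lb) £83.91: sporting goods, £50.00 or more → 8.5% → £7.13
Total tax = £0.09 + £0.86 + £10.38 + £0.90 + £7.13 = £19.36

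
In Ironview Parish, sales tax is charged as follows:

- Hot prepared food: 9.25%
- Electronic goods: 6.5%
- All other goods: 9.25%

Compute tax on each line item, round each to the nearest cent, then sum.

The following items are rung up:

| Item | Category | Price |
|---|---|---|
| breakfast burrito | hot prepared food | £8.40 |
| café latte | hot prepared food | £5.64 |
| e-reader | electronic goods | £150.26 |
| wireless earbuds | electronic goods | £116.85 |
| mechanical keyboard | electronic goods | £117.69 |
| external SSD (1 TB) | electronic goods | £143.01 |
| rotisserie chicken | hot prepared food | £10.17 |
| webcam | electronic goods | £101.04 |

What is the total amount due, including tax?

Breakfast burrito £8.40: hot prepared food → 9.25% → £0.78
Café latte £5.64: hot prepared food → 9.25% → £0.52
E-reader £150.26: electronic goods → 6.5% → £9.77
Wireless earbuds £116.85: electronic goods → 6.5% → £7.60
Mechanical keyboard £117.69: electronic goods → 6.5% → £7.65
External SSD (1 TB) £143.01: electronic goods → 6.5% → £9.30
Rotisserie chicken £10.17: hot prepared food → 9.25% → £0.94
Webcam £101.04: electronic goods → 6.5% → £6.57
Subtotal = £653.06; tax = £43.13; total due = £696.19

£696.19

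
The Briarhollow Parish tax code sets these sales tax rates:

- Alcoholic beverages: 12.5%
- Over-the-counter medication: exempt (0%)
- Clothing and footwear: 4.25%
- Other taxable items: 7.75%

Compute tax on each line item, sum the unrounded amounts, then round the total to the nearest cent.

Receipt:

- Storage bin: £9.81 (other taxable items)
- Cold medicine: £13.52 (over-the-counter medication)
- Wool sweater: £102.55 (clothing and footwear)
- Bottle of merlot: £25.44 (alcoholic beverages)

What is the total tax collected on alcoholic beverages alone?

£3.18

Bottle of merlot £25.44: alcoholic beverages → 12.5% → £3.18
Tax on alcoholic beverages: unrounded sum = £3.18 → £3.18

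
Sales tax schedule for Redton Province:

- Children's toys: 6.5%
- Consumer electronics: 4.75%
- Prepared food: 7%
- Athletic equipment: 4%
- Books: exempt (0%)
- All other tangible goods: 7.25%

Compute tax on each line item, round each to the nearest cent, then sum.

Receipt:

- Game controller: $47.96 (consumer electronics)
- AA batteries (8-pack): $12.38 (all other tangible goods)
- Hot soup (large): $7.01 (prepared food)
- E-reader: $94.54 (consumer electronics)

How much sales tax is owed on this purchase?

Game controller $47.96: consumer electronics → 4.75% → $2.28
AA batteries (8-pack) $12.38: all other tangible goods → 7.25% → $0.90
Hot soup (large) $7.01: prepared food → 7% → $0.49
E-reader $94.54: consumer electronics → 4.75% → $4.49
Total tax = $2.28 + $0.90 + $0.49 + $4.49 = $8.16

$8.16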